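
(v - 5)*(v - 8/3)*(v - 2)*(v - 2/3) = v^4 - 31*v^3/3 + 316*v^2/9 - 412*v/9 + 160/9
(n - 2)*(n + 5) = n^2 + 3*n - 10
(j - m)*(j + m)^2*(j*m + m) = j^4*m + j^3*m^2 + j^3*m - j^2*m^3 + j^2*m^2 - j*m^4 - j*m^3 - m^4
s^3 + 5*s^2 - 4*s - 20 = (s - 2)*(s + 2)*(s + 5)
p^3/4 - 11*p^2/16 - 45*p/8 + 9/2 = (p/4 + 1)*(p - 6)*(p - 3/4)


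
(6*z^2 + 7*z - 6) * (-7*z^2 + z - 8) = -42*z^4 - 43*z^3 + z^2 - 62*z + 48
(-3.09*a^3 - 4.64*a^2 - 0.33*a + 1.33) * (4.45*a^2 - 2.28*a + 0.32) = -13.7505*a^5 - 13.6028*a^4 + 8.1219*a^3 + 5.1861*a^2 - 3.138*a + 0.4256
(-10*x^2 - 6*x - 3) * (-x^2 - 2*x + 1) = 10*x^4 + 26*x^3 + 5*x^2 - 3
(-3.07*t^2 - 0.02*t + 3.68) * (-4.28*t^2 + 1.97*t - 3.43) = 13.1396*t^4 - 5.9623*t^3 - 5.2597*t^2 + 7.3182*t - 12.6224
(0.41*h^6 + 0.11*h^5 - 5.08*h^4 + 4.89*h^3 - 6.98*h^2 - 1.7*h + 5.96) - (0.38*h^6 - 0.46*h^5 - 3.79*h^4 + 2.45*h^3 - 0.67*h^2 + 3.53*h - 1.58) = 0.03*h^6 + 0.57*h^5 - 1.29*h^4 + 2.44*h^3 - 6.31*h^2 - 5.23*h + 7.54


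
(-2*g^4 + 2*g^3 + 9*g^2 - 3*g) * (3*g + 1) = -6*g^5 + 4*g^4 + 29*g^3 - 3*g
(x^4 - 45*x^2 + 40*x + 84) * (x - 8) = x^5 - 8*x^4 - 45*x^3 + 400*x^2 - 236*x - 672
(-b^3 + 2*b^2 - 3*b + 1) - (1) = -b^3 + 2*b^2 - 3*b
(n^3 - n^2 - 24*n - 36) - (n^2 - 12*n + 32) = n^3 - 2*n^2 - 12*n - 68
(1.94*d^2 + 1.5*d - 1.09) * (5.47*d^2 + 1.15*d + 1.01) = 10.6118*d^4 + 10.436*d^3 - 2.2779*d^2 + 0.2615*d - 1.1009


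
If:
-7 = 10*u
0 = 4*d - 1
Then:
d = 1/4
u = -7/10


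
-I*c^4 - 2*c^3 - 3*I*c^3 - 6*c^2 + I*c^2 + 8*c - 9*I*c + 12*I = (c + 4)*(c - 3*I)*(c + I)*(-I*c + I)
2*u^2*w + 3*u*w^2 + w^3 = w*(u + w)*(2*u + w)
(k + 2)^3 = k^3 + 6*k^2 + 12*k + 8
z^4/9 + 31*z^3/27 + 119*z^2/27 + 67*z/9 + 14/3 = (z/3 + 1)^2*(z + 2)*(z + 7/3)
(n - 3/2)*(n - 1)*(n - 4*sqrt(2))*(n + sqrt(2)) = n^4 - 3*sqrt(2)*n^3 - 5*n^3/2 - 13*n^2/2 + 15*sqrt(2)*n^2/2 - 9*sqrt(2)*n/2 + 20*n - 12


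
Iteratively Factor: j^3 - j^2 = (j)*(j^2 - j) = j*(j - 1)*(j)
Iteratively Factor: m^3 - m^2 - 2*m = (m)*(m^2 - m - 2) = m*(m + 1)*(m - 2)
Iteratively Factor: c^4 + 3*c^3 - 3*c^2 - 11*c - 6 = (c + 3)*(c^3 - 3*c - 2) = (c + 1)*(c + 3)*(c^2 - c - 2) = (c - 2)*(c + 1)*(c + 3)*(c + 1)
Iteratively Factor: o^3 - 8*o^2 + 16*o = (o)*(o^2 - 8*o + 16) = o*(o - 4)*(o - 4)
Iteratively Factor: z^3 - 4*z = (z + 2)*(z^2 - 2*z) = z*(z + 2)*(z - 2)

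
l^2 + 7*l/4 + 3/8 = (l + 1/4)*(l + 3/2)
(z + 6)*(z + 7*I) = z^2 + 6*z + 7*I*z + 42*I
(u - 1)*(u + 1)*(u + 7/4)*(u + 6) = u^4 + 31*u^3/4 + 19*u^2/2 - 31*u/4 - 21/2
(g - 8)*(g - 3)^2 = g^3 - 14*g^2 + 57*g - 72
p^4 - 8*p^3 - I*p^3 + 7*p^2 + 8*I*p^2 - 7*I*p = p*(p - 7)*(-I*p + I)*(I*p + 1)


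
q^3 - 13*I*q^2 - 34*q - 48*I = (q - 8*I)*(q - 6*I)*(q + I)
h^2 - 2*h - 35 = (h - 7)*(h + 5)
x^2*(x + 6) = x^3 + 6*x^2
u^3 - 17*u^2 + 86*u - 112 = (u - 8)*(u - 7)*(u - 2)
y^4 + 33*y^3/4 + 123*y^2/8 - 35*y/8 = y*(y - 1/4)*(y + 7/2)*(y + 5)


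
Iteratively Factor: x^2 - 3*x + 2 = (x - 1)*(x - 2)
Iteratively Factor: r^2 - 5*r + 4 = (r - 1)*(r - 4)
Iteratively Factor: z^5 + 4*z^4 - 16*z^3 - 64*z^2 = (z + 4)*(z^4 - 16*z^2) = (z + 4)^2*(z^3 - 4*z^2) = z*(z + 4)^2*(z^2 - 4*z) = z^2*(z + 4)^2*(z - 4)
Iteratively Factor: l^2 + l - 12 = (l + 4)*(l - 3)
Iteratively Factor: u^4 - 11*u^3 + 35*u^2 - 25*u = (u)*(u^3 - 11*u^2 + 35*u - 25) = u*(u - 5)*(u^2 - 6*u + 5) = u*(u - 5)*(u - 1)*(u - 5)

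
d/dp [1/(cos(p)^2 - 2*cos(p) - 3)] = 2*(cos(p) - 1)*sin(p)/(sin(p)^2 + 2*cos(p) + 2)^2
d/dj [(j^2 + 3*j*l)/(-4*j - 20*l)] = (j*(j + 3*l) - (j + 5*l)*(2*j + 3*l))/(4*(j + 5*l)^2)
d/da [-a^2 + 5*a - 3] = 5 - 2*a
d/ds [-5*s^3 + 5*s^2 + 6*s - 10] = -15*s^2 + 10*s + 6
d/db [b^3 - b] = 3*b^2 - 1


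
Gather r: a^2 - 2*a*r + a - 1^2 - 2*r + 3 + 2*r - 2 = a^2 - 2*a*r + a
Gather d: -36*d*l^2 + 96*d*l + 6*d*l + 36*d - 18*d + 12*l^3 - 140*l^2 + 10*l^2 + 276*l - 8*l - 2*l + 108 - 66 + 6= d*(-36*l^2 + 102*l + 18) + 12*l^3 - 130*l^2 + 266*l + 48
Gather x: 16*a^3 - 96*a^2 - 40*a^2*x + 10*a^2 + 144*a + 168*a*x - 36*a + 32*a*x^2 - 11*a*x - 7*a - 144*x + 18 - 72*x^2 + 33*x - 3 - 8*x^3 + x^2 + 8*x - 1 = 16*a^3 - 86*a^2 + 101*a - 8*x^3 + x^2*(32*a - 71) + x*(-40*a^2 + 157*a - 103) + 14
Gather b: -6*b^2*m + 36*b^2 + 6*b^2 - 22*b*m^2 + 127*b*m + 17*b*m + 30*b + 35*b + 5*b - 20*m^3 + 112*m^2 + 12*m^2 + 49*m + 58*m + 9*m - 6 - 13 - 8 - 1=b^2*(42 - 6*m) + b*(-22*m^2 + 144*m + 70) - 20*m^3 + 124*m^2 + 116*m - 28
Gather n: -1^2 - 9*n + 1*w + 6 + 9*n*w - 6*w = n*(9*w - 9) - 5*w + 5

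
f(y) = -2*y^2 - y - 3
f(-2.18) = -10.32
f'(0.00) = -1.00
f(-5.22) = -52.28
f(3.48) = -30.70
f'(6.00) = -25.00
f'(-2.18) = 7.72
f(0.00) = -3.00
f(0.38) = -3.67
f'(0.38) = -2.52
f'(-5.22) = 19.88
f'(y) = -4*y - 1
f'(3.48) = -14.92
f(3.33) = -28.51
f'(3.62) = -15.48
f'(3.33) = -14.32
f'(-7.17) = 27.68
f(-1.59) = -6.47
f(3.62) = -32.83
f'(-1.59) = 5.36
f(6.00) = -81.00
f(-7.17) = -98.65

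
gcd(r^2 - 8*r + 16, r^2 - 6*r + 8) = r - 4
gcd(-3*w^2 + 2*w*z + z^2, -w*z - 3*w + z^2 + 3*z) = -w + z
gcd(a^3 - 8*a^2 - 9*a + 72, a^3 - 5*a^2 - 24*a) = a^2 - 5*a - 24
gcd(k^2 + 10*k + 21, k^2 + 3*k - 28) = k + 7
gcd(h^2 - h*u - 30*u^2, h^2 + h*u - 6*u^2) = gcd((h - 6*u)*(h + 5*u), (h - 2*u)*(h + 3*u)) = 1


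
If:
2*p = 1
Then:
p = 1/2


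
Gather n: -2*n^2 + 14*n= -2*n^2 + 14*n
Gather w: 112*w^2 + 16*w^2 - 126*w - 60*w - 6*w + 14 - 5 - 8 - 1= 128*w^2 - 192*w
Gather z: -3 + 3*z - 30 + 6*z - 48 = 9*z - 81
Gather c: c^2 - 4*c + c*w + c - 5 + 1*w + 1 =c^2 + c*(w - 3) + w - 4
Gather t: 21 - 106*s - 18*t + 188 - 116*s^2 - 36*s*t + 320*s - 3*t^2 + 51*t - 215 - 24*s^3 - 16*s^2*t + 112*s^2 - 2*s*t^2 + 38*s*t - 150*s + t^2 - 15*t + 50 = -24*s^3 - 4*s^2 + 64*s + t^2*(-2*s - 2) + t*(-16*s^2 + 2*s + 18) + 44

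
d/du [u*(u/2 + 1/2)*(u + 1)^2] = (u + 1)^2*(4*u + 1)/2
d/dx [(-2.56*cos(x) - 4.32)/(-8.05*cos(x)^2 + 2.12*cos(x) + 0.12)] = (20.608*cos(x)^2 + 69.552*cos(x) - 8.8512)*sin(x)/(64.8025*cos(x)^4 - 34.132*cos(x)^3 + 2.5624*cos(x)^2 + 0.5088*cos(x) + 0.0144)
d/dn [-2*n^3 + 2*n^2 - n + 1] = -6*n^2 + 4*n - 1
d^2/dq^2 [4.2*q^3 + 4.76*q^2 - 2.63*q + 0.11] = 25.2*q + 9.52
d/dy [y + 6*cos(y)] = 1 - 6*sin(y)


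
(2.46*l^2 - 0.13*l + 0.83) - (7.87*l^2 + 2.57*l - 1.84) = -5.41*l^2 - 2.7*l + 2.67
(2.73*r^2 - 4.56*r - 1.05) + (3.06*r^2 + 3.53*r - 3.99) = 5.79*r^2 - 1.03*r - 5.04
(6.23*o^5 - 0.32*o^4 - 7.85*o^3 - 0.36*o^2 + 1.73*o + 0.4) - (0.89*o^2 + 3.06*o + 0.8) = 6.23*o^5 - 0.32*o^4 - 7.85*o^3 - 1.25*o^2 - 1.33*o - 0.4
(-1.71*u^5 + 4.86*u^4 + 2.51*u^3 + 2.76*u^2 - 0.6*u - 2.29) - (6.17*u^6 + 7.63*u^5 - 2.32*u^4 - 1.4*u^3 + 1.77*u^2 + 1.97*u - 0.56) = -6.17*u^6 - 9.34*u^5 + 7.18*u^4 + 3.91*u^3 + 0.99*u^2 - 2.57*u - 1.73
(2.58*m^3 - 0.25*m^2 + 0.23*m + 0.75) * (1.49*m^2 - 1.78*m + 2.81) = 3.8442*m^5 - 4.9649*m^4 + 8.0375*m^3 + 0.00559999999999988*m^2 - 0.6887*m + 2.1075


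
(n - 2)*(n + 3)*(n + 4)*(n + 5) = n^4 + 10*n^3 + 23*n^2 - 34*n - 120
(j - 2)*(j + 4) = j^2 + 2*j - 8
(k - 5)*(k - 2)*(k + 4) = k^3 - 3*k^2 - 18*k + 40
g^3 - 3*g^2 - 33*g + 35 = (g - 7)*(g - 1)*(g + 5)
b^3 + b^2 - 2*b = b*(b - 1)*(b + 2)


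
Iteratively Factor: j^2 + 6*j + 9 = (j + 3)*(j + 3)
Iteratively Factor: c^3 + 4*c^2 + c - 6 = (c - 1)*(c^2 + 5*c + 6) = (c - 1)*(c + 3)*(c + 2)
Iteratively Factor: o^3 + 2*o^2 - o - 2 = (o - 1)*(o^2 + 3*o + 2) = (o - 1)*(o + 2)*(o + 1)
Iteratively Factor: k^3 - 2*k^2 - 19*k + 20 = (k + 4)*(k^2 - 6*k + 5) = (k - 1)*(k + 4)*(k - 5)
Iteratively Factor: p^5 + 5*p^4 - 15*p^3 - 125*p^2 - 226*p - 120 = (p + 1)*(p^4 + 4*p^3 - 19*p^2 - 106*p - 120) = (p + 1)*(p + 3)*(p^3 + p^2 - 22*p - 40) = (p - 5)*(p + 1)*(p + 3)*(p^2 + 6*p + 8) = (p - 5)*(p + 1)*(p + 3)*(p + 4)*(p + 2)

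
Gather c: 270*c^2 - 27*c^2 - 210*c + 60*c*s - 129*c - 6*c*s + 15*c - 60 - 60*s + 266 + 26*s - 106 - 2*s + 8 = 243*c^2 + c*(54*s - 324) - 36*s + 108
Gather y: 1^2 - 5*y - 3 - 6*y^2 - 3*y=-6*y^2 - 8*y - 2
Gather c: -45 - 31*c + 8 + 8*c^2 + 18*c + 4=8*c^2 - 13*c - 33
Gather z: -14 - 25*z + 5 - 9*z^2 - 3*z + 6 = -9*z^2 - 28*z - 3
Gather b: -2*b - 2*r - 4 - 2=-2*b - 2*r - 6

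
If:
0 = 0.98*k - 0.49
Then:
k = 0.50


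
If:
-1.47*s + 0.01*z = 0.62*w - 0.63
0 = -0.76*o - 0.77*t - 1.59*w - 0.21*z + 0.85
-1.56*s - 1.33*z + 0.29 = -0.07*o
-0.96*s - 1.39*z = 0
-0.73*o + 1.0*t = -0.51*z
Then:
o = 0.96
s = 0.56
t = 0.90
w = -0.31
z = -0.38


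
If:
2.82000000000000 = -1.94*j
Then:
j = -1.45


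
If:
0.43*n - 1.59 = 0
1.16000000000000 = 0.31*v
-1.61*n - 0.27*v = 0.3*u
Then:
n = 3.70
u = -23.21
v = 3.74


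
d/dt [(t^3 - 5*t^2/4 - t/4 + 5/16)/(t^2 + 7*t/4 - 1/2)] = (64*t^4 + 224*t^3 - 220*t^2 + 40*t - 27)/(4*(16*t^4 + 56*t^3 + 33*t^2 - 28*t + 4))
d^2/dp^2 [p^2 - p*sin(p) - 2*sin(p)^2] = p*sin(p) + 8*sin(p)^2 - 2*cos(p) - 2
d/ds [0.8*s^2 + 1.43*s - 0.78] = 1.6*s + 1.43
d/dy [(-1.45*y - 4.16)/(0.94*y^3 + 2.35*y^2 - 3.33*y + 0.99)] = (2.726*y^3 + 15.1387*y^2 + 19.552*y - 15.2883)/(0.8836*y^6 + 4.418*y^5 - 0.737899999999999*y^4 - 13.7898*y^3 + 15.7419*y^2 - 6.5934*y + 0.9801)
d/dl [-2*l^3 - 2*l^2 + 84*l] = -6*l^2 - 4*l + 84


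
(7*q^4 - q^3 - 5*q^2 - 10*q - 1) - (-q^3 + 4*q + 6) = 7*q^4 - 5*q^2 - 14*q - 7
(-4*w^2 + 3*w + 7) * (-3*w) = 12*w^3 - 9*w^2 - 21*w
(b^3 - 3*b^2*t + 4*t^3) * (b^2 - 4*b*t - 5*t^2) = b^5 - 7*b^4*t + 7*b^3*t^2 + 19*b^2*t^3 - 16*b*t^4 - 20*t^5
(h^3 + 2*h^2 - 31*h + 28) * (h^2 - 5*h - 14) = h^5 - 3*h^4 - 55*h^3 + 155*h^2 + 294*h - 392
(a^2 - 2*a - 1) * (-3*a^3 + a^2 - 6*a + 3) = -3*a^5 + 7*a^4 - 5*a^3 + 14*a^2 - 3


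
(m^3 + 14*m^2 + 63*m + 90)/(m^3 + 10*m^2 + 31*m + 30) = (m + 6)/(m + 2)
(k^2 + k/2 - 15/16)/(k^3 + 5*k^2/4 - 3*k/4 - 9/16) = (4*k + 5)/(4*k^2 + 8*k + 3)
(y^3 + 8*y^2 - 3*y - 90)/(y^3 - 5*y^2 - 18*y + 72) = (y^2 + 11*y + 30)/(y^2 - 2*y - 24)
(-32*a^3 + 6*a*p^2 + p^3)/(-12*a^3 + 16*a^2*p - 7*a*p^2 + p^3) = (16*a^2 + 8*a*p + p^2)/(6*a^2 - 5*a*p + p^2)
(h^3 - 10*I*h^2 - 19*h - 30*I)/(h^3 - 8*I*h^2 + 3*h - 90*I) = (h + I)/(h + 3*I)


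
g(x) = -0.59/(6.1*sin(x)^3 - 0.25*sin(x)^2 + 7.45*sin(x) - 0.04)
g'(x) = -0.59*(-18.3*sin(x)^2*cos(x) + 0.5*sin(x)*cos(x) - 7.45*cos(x))/(6.1*sin(x)^3 - 0.25*sin(x)^2 + 7.45*sin(x) - 0.04)^2 = (10.797*sin(x)^2 - 0.295*sin(x) + 4.3955)*cos(x)/(6.1*sin(x)^3 - 0.25*sin(x)^2 + 7.45*sin(x) - 0.04)^2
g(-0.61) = 0.11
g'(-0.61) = 0.22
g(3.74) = 0.11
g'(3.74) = -0.23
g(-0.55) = 0.12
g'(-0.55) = 0.27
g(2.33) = -0.08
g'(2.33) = -0.12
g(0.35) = -0.22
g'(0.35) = 0.70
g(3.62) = 0.14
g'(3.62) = -0.36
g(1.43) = -0.05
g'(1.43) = 0.01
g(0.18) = -0.45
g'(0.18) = 2.64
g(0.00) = 14.75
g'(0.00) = 2747.19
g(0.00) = 14.75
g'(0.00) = 2747.19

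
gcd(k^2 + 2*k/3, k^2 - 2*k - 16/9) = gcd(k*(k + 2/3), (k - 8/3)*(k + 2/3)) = k + 2/3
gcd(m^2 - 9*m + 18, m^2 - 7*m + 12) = m - 3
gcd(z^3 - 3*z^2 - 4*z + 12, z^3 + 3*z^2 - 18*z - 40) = z + 2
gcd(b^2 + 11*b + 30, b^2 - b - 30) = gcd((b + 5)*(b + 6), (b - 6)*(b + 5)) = b + 5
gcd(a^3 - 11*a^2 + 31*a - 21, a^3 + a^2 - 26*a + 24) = a - 1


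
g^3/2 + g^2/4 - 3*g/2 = g*(g/2 + 1)*(g - 3/2)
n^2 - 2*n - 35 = (n - 7)*(n + 5)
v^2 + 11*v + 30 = (v + 5)*(v + 6)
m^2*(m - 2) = m^3 - 2*m^2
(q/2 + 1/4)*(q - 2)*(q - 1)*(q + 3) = q^4/2 + q^3/4 - 7*q^2/2 + 5*q/4 + 3/2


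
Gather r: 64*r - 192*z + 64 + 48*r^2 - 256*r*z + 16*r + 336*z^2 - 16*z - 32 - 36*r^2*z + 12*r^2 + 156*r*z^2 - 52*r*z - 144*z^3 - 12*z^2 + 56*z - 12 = r^2*(60 - 36*z) + r*(156*z^2 - 308*z + 80) - 144*z^3 + 324*z^2 - 152*z + 20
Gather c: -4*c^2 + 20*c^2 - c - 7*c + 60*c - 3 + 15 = 16*c^2 + 52*c + 12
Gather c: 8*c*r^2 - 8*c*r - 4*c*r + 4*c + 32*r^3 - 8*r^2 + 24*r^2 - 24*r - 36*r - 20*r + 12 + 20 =c*(8*r^2 - 12*r + 4) + 32*r^3 + 16*r^2 - 80*r + 32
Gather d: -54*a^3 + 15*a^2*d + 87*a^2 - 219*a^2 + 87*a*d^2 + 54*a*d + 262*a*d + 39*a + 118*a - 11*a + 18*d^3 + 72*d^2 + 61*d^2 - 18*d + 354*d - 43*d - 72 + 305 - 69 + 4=-54*a^3 - 132*a^2 + 146*a + 18*d^3 + d^2*(87*a + 133) + d*(15*a^2 + 316*a + 293) + 168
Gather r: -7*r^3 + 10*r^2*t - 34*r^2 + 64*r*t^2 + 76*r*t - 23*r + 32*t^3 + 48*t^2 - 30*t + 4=-7*r^3 + r^2*(10*t - 34) + r*(64*t^2 + 76*t - 23) + 32*t^3 + 48*t^2 - 30*t + 4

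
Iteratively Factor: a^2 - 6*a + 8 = (a - 2)*(a - 4)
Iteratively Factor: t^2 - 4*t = (t - 4)*(t)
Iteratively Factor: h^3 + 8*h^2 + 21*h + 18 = (h + 2)*(h^2 + 6*h + 9) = (h + 2)*(h + 3)*(h + 3)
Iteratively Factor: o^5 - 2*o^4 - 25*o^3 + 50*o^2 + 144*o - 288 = (o - 2)*(o^4 - 25*o^2 + 144) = (o - 2)*(o + 3)*(o^3 - 3*o^2 - 16*o + 48) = (o - 2)*(o + 3)*(o + 4)*(o^2 - 7*o + 12) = (o - 3)*(o - 2)*(o + 3)*(o + 4)*(o - 4)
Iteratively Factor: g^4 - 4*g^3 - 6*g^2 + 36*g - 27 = (g - 3)*(g^3 - g^2 - 9*g + 9) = (g - 3)*(g + 3)*(g^2 - 4*g + 3) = (g - 3)*(g - 1)*(g + 3)*(g - 3)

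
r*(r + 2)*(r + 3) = r^3 + 5*r^2 + 6*r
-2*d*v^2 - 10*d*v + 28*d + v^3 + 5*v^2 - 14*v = (-2*d + v)*(v - 2)*(v + 7)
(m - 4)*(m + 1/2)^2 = m^3 - 3*m^2 - 15*m/4 - 1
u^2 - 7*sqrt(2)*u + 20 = (u - 5*sqrt(2))*(u - 2*sqrt(2))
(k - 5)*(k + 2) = k^2 - 3*k - 10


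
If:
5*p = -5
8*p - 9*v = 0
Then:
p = -1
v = -8/9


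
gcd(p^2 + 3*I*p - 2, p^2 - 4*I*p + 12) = p + 2*I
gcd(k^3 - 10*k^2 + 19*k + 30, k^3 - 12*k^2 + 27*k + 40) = k^2 - 4*k - 5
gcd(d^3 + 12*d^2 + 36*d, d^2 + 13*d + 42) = d + 6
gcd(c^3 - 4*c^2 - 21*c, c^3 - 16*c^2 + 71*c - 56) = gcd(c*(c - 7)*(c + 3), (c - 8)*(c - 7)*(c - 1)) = c - 7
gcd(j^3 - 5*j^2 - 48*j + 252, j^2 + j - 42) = j^2 + j - 42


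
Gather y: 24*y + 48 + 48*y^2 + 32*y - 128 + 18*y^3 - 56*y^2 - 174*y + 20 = 18*y^3 - 8*y^2 - 118*y - 60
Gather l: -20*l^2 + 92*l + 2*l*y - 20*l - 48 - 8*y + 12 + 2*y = -20*l^2 + l*(2*y + 72) - 6*y - 36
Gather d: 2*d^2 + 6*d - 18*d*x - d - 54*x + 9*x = 2*d^2 + d*(5 - 18*x) - 45*x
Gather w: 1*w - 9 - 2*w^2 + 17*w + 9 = -2*w^2 + 18*w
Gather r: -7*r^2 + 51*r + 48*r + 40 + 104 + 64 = -7*r^2 + 99*r + 208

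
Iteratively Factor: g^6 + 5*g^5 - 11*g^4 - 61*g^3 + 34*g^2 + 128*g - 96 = (g + 4)*(g^5 + g^4 - 15*g^3 - g^2 + 38*g - 24) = (g + 2)*(g + 4)*(g^4 - g^3 - 13*g^2 + 25*g - 12) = (g - 3)*(g + 2)*(g + 4)*(g^3 + 2*g^2 - 7*g + 4) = (g - 3)*(g - 1)*(g + 2)*(g + 4)*(g^2 + 3*g - 4) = (g - 3)*(g - 1)*(g + 2)*(g + 4)^2*(g - 1)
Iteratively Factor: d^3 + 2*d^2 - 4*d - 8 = (d - 2)*(d^2 + 4*d + 4) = (d - 2)*(d + 2)*(d + 2)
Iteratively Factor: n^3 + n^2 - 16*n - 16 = (n - 4)*(n^2 + 5*n + 4) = (n - 4)*(n + 1)*(n + 4)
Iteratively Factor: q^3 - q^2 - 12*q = (q + 3)*(q^2 - 4*q) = q*(q + 3)*(q - 4)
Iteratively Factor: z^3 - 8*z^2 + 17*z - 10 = (z - 5)*(z^2 - 3*z + 2) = (z - 5)*(z - 2)*(z - 1)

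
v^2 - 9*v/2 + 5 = (v - 5/2)*(v - 2)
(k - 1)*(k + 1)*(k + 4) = k^3 + 4*k^2 - k - 4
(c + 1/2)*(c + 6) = c^2 + 13*c/2 + 3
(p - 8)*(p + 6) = p^2 - 2*p - 48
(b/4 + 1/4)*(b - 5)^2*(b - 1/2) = b^4/4 - 19*b^3/8 + 39*b^2/8 + 35*b/8 - 25/8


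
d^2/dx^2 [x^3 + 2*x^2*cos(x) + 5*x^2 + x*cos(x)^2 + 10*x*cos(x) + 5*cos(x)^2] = -2*x^2*cos(x) - 8*x*sin(x) - 10*x*cos(x) - 2*x*cos(2*x) + 6*x - 20*sin(x) - 2*sin(2*x) + 4*cos(x) - 10*cos(2*x) + 10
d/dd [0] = 0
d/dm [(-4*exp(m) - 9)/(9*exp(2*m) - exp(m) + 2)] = ((4*exp(m) + 9)*(18*exp(m) - 1) - 36*exp(2*m) + 4*exp(m) - 8)*exp(m)/(9*exp(2*m) - exp(m) + 2)^2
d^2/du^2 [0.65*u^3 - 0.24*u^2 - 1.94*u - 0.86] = 3.9*u - 0.48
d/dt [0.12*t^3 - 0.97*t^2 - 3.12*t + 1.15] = 0.36*t^2 - 1.94*t - 3.12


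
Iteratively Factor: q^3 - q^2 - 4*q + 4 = (q - 1)*(q^2 - 4) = (q - 1)*(q + 2)*(q - 2)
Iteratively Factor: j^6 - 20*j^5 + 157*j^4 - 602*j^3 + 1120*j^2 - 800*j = (j - 5)*(j^5 - 15*j^4 + 82*j^3 - 192*j^2 + 160*j) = (j - 5)*(j - 2)*(j^4 - 13*j^3 + 56*j^2 - 80*j) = j*(j - 5)*(j - 2)*(j^3 - 13*j^2 + 56*j - 80) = j*(j - 5)*(j - 4)*(j - 2)*(j^2 - 9*j + 20) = j*(j - 5)*(j - 4)^2*(j - 2)*(j - 5)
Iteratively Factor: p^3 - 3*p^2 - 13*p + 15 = (p - 1)*(p^2 - 2*p - 15) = (p - 1)*(p + 3)*(p - 5)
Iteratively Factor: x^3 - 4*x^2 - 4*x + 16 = (x - 2)*(x^2 - 2*x - 8) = (x - 2)*(x + 2)*(x - 4)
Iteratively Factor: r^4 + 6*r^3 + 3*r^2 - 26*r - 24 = (r + 1)*(r^3 + 5*r^2 - 2*r - 24) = (r + 1)*(r + 4)*(r^2 + r - 6) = (r - 2)*(r + 1)*(r + 4)*(r + 3)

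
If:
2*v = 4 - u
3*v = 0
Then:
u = 4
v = 0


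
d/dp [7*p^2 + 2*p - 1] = 14*p + 2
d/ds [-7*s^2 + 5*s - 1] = 5 - 14*s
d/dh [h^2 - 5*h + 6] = 2*h - 5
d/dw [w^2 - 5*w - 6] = 2*w - 5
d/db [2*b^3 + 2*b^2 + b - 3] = 6*b^2 + 4*b + 1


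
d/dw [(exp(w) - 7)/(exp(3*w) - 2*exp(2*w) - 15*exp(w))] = (-2*exp(3*w) + 23*exp(2*w) - 28*exp(w) - 105)*exp(-w)/(exp(4*w) - 4*exp(3*w) - 26*exp(2*w) + 60*exp(w) + 225)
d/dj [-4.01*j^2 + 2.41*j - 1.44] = 2.41 - 8.02*j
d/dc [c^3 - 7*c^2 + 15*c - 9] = 3*c^2 - 14*c + 15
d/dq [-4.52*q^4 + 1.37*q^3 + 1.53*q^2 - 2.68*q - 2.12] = -18.08*q^3 + 4.11*q^2 + 3.06*q - 2.68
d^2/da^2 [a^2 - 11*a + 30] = 2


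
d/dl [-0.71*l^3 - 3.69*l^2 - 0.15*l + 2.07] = -2.13*l^2 - 7.38*l - 0.15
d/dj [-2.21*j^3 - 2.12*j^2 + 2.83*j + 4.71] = -6.63*j^2 - 4.24*j + 2.83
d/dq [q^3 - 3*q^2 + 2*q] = 3*q^2 - 6*q + 2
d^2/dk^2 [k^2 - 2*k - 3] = 2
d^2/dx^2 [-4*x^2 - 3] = -8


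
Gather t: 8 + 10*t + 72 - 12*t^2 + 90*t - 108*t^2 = -120*t^2 + 100*t + 80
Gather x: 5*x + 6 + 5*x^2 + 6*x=5*x^2 + 11*x + 6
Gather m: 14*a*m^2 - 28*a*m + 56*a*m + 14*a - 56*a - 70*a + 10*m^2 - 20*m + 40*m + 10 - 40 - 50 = -112*a + m^2*(14*a + 10) + m*(28*a + 20) - 80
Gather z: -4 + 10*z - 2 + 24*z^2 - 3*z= 24*z^2 + 7*z - 6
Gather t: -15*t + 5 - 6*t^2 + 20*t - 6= -6*t^2 + 5*t - 1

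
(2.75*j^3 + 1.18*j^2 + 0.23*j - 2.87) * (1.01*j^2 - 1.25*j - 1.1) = 2.7775*j^5 - 2.2457*j^4 - 4.2677*j^3 - 4.4842*j^2 + 3.3345*j + 3.157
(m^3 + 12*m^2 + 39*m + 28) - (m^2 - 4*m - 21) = m^3 + 11*m^2 + 43*m + 49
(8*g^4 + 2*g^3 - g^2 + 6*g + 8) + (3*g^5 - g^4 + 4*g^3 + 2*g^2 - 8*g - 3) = 3*g^5 + 7*g^4 + 6*g^3 + g^2 - 2*g + 5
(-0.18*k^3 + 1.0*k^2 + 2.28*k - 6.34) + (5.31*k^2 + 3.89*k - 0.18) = -0.18*k^3 + 6.31*k^2 + 6.17*k - 6.52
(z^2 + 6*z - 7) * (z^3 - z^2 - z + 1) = z^5 + 5*z^4 - 14*z^3 + 2*z^2 + 13*z - 7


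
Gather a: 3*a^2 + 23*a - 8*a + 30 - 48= 3*a^2 + 15*a - 18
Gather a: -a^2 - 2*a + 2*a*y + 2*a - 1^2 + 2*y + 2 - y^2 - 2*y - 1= -a^2 + 2*a*y - y^2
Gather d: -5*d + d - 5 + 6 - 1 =-4*d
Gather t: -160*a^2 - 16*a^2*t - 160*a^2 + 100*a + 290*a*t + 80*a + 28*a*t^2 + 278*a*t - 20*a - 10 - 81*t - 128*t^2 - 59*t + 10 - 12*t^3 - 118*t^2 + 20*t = -320*a^2 + 160*a - 12*t^3 + t^2*(28*a - 246) + t*(-16*a^2 + 568*a - 120)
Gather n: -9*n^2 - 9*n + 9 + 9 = -9*n^2 - 9*n + 18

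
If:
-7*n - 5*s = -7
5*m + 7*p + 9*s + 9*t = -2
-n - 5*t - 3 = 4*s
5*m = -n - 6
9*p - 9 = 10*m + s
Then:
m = -2231/2240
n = -457/448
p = 93/448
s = 181/64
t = -1191/448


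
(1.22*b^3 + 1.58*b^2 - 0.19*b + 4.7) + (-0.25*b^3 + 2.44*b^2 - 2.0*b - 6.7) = 0.97*b^3 + 4.02*b^2 - 2.19*b - 2.0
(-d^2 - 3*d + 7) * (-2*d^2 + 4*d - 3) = 2*d^4 + 2*d^3 - 23*d^2 + 37*d - 21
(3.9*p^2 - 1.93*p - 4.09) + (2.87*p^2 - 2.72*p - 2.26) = 6.77*p^2 - 4.65*p - 6.35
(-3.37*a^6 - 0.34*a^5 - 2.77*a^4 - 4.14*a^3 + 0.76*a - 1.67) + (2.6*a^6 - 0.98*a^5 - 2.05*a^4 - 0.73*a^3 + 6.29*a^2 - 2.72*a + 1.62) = -0.77*a^6 - 1.32*a^5 - 4.82*a^4 - 4.87*a^3 + 6.29*a^2 - 1.96*a - 0.0499999999999998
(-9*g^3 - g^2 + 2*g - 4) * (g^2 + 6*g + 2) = -9*g^5 - 55*g^4 - 22*g^3 + 6*g^2 - 20*g - 8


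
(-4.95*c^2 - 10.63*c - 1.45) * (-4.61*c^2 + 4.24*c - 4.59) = 22.8195*c^4 + 28.0163*c^3 - 15.6662*c^2 + 42.6437*c + 6.6555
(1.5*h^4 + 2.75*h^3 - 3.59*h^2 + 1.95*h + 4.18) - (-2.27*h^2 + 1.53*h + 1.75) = 1.5*h^4 + 2.75*h^3 - 1.32*h^2 + 0.42*h + 2.43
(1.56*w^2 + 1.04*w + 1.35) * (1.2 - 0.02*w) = -0.0312*w^3 + 1.8512*w^2 + 1.221*w + 1.62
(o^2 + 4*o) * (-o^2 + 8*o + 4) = -o^4 + 4*o^3 + 36*o^2 + 16*o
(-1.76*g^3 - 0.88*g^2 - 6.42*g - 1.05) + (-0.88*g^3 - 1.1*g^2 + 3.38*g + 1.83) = -2.64*g^3 - 1.98*g^2 - 3.04*g + 0.78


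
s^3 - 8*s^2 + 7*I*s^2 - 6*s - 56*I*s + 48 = (s - 8)*(s + I)*(s + 6*I)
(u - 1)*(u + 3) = u^2 + 2*u - 3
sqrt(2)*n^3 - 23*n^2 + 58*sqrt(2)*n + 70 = (n - 7*sqrt(2))*(n - 5*sqrt(2))*(sqrt(2)*n + 1)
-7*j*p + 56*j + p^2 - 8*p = (-7*j + p)*(p - 8)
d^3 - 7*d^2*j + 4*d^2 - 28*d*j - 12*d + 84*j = (d - 2)*(d + 6)*(d - 7*j)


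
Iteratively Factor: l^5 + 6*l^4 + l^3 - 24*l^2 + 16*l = (l + 4)*(l^4 + 2*l^3 - 7*l^2 + 4*l) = (l + 4)^2*(l^3 - 2*l^2 + l) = l*(l + 4)^2*(l^2 - 2*l + 1) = l*(l - 1)*(l + 4)^2*(l - 1)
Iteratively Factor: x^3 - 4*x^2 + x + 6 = (x + 1)*(x^2 - 5*x + 6) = (x - 2)*(x + 1)*(x - 3)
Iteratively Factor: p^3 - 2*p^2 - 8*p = (p + 2)*(p^2 - 4*p) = (p - 4)*(p + 2)*(p)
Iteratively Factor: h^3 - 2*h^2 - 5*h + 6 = (h - 1)*(h^2 - h - 6) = (h - 1)*(h + 2)*(h - 3)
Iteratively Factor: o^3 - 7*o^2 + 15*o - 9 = (o - 1)*(o^2 - 6*o + 9) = (o - 3)*(o - 1)*(o - 3)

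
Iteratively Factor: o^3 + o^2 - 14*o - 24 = (o - 4)*(o^2 + 5*o + 6) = (o - 4)*(o + 2)*(o + 3)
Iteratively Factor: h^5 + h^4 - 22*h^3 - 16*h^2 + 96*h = (h - 2)*(h^4 + 3*h^3 - 16*h^2 - 48*h) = (h - 4)*(h - 2)*(h^3 + 7*h^2 + 12*h) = (h - 4)*(h - 2)*(h + 3)*(h^2 + 4*h) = h*(h - 4)*(h - 2)*(h + 3)*(h + 4)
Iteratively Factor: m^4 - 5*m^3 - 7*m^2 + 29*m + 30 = (m + 2)*(m^3 - 7*m^2 + 7*m + 15) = (m + 1)*(m + 2)*(m^2 - 8*m + 15) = (m - 3)*(m + 1)*(m + 2)*(m - 5)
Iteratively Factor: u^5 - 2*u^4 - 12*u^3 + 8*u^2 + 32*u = (u - 2)*(u^4 - 12*u^2 - 16*u) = (u - 4)*(u - 2)*(u^3 + 4*u^2 + 4*u) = u*(u - 4)*(u - 2)*(u^2 + 4*u + 4) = u*(u - 4)*(u - 2)*(u + 2)*(u + 2)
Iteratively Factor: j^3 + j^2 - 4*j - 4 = (j - 2)*(j^2 + 3*j + 2) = (j - 2)*(j + 2)*(j + 1)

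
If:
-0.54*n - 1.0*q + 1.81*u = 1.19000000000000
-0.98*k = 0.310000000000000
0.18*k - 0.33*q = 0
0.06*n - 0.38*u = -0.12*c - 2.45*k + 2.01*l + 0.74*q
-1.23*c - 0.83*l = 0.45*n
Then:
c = 0.908025079160371 - 1.12106700191385*u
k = -0.32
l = -0.15592882045699*u - 0.324083093183758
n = 3.35185185185185*u - 1.88418195561053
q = -0.17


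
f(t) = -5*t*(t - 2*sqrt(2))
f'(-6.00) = 74.14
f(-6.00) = -264.85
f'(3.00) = -15.86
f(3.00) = -2.57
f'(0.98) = 4.34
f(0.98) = 9.06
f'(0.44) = 9.74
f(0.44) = 5.25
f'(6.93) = -55.16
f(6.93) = -142.12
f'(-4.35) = 57.64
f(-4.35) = -156.13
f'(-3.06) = 44.74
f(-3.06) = -90.09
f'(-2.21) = 36.24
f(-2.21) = -55.67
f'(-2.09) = 35.04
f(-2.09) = -51.40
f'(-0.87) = 22.84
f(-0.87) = -16.09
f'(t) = -10*t + 10*sqrt(2)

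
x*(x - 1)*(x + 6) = x^3 + 5*x^2 - 6*x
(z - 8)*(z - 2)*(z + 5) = z^3 - 5*z^2 - 34*z + 80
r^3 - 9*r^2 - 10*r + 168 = (r - 7)*(r - 6)*(r + 4)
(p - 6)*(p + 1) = p^2 - 5*p - 6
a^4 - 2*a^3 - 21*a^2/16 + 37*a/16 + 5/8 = (a - 2)*(a - 5/4)*(a + 1/4)*(a + 1)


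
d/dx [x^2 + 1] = 2*x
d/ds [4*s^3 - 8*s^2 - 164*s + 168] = 12*s^2 - 16*s - 164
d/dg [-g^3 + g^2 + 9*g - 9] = -3*g^2 + 2*g + 9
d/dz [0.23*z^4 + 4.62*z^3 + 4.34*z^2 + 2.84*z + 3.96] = 0.92*z^3 + 13.86*z^2 + 8.68*z + 2.84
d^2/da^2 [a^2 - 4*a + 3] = 2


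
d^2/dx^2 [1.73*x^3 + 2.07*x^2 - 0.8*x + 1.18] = 10.38*x + 4.14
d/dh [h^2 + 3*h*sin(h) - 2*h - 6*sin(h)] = 3*h*cos(h) + 2*h + 3*sin(h) - 6*cos(h) - 2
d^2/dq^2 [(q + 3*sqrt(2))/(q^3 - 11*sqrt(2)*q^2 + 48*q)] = 2*(3*q^5 - 15*sqrt(2)*q^4 - 334*q^3 + 2610*sqrt(2)*q^2 - 9504*q + 6912*sqrt(2))/(q^3*(q^6 - 33*sqrt(2)*q^5 + 870*q^4 - 5830*sqrt(2)*q^3 + 41760*q^2 - 76032*sqrt(2)*q + 110592))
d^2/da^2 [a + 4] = 0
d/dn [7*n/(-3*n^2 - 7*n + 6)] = 21*(n^2 + 2)/(9*n^4 + 42*n^3 + 13*n^2 - 84*n + 36)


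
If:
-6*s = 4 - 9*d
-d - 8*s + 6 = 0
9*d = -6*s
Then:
No Solution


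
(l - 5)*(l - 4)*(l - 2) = l^3 - 11*l^2 + 38*l - 40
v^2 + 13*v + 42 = (v + 6)*(v + 7)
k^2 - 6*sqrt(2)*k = k*(k - 6*sqrt(2))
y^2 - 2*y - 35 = (y - 7)*(y + 5)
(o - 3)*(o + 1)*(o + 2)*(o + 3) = o^4 + 3*o^3 - 7*o^2 - 27*o - 18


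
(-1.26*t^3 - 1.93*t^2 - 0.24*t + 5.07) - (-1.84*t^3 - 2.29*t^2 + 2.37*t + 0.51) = 0.58*t^3 + 0.36*t^2 - 2.61*t + 4.56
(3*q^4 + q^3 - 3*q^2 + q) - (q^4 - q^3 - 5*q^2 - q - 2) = 2*q^4 + 2*q^3 + 2*q^2 + 2*q + 2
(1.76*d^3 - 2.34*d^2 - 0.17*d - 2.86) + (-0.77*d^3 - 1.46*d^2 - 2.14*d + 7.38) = 0.99*d^3 - 3.8*d^2 - 2.31*d + 4.52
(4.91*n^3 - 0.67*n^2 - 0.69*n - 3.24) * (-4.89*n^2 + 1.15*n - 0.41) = -24.0099*n^5 + 8.9228*n^4 + 0.5905*n^3 + 15.3248*n^2 - 3.4431*n + 1.3284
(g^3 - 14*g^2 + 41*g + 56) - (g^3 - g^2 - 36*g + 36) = -13*g^2 + 77*g + 20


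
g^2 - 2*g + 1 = (g - 1)^2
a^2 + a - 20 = (a - 4)*(a + 5)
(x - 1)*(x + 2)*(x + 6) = x^3 + 7*x^2 + 4*x - 12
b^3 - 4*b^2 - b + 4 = (b - 4)*(b - 1)*(b + 1)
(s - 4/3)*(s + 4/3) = s^2 - 16/9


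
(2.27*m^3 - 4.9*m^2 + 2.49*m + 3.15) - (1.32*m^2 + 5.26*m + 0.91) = 2.27*m^3 - 6.22*m^2 - 2.77*m + 2.24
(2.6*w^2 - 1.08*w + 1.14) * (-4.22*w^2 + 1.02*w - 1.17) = -10.972*w^4 + 7.2096*w^3 - 8.9544*w^2 + 2.4264*w - 1.3338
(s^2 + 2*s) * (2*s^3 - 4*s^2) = 2*s^5 - 8*s^3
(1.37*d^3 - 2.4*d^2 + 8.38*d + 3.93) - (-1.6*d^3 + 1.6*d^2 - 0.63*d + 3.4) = 2.97*d^3 - 4.0*d^2 + 9.01*d + 0.53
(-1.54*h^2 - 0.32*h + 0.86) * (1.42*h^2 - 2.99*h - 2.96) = -2.1868*h^4 + 4.1502*h^3 + 6.7364*h^2 - 1.6242*h - 2.5456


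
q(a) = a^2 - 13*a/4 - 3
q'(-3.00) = -9.25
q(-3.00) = 15.75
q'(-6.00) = -15.25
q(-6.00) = 52.50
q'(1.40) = -0.45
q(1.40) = -5.59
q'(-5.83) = -14.91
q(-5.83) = 49.94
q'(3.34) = 3.43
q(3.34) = -2.70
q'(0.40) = -2.45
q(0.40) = -4.14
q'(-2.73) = -8.71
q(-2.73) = 13.33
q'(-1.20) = -5.65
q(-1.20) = 2.34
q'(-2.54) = -8.33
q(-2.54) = 11.71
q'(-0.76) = -4.77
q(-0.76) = 0.05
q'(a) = 2*a - 13/4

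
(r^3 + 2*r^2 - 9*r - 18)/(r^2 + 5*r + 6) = r - 3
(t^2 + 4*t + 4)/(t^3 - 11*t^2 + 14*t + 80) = (t + 2)/(t^2 - 13*t + 40)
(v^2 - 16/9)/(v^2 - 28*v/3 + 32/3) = (v + 4/3)/(v - 8)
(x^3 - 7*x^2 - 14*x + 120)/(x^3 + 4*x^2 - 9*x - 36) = (x^2 - 11*x + 30)/(x^2 - 9)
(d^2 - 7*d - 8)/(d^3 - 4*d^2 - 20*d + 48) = (d^2 - 7*d - 8)/(d^3 - 4*d^2 - 20*d + 48)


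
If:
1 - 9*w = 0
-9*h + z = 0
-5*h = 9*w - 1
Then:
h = 0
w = 1/9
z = 0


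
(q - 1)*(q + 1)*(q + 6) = q^3 + 6*q^2 - q - 6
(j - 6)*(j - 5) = j^2 - 11*j + 30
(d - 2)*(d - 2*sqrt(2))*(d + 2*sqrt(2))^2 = d^4 - 2*d^3 + 2*sqrt(2)*d^3 - 8*d^2 - 4*sqrt(2)*d^2 - 16*sqrt(2)*d + 16*d + 32*sqrt(2)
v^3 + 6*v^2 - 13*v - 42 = (v - 3)*(v + 2)*(v + 7)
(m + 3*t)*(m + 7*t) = m^2 + 10*m*t + 21*t^2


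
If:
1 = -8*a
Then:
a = -1/8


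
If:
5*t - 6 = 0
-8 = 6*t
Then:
No Solution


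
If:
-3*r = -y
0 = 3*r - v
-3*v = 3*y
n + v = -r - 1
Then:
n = -1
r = 0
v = 0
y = 0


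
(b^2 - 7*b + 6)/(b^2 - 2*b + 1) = (b - 6)/(b - 1)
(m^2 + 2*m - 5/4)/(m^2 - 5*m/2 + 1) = (m + 5/2)/(m - 2)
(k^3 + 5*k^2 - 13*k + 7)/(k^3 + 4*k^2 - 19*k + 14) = (k - 1)/(k - 2)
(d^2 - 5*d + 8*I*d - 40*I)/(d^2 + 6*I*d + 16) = (d - 5)/(d - 2*I)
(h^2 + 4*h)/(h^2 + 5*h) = (h + 4)/(h + 5)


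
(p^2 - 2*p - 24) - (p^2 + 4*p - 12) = -6*p - 12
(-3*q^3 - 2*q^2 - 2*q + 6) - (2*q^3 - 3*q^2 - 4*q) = -5*q^3 + q^2 + 2*q + 6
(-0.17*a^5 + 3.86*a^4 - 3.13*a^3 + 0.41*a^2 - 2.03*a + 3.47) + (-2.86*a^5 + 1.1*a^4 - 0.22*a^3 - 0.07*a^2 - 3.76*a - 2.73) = -3.03*a^5 + 4.96*a^4 - 3.35*a^3 + 0.34*a^2 - 5.79*a + 0.74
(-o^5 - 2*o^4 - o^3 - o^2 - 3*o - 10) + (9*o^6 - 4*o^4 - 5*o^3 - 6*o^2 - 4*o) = 9*o^6 - o^5 - 6*o^4 - 6*o^3 - 7*o^2 - 7*o - 10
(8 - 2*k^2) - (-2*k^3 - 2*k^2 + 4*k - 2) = 2*k^3 - 4*k + 10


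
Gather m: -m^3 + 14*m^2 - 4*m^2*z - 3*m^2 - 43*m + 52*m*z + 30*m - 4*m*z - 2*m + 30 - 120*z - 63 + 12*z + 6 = -m^3 + m^2*(11 - 4*z) + m*(48*z - 15) - 108*z - 27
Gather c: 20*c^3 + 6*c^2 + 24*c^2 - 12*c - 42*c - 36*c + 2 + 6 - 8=20*c^3 + 30*c^2 - 90*c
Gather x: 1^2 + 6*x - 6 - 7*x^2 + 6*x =-7*x^2 + 12*x - 5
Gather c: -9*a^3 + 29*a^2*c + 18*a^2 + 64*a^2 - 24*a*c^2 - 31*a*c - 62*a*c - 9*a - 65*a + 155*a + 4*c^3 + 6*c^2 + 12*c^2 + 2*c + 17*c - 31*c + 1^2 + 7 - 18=-9*a^3 + 82*a^2 + 81*a + 4*c^3 + c^2*(18 - 24*a) + c*(29*a^2 - 93*a - 12) - 10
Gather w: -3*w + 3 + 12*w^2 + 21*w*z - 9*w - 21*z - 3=12*w^2 + w*(21*z - 12) - 21*z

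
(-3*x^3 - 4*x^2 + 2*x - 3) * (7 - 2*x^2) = 6*x^5 + 8*x^4 - 25*x^3 - 22*x^2 + 14*x - 21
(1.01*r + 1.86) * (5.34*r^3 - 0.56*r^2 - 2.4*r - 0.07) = 5.3934*r^4 + 9.3668*r^3 - 3.4656*r^2 - 4.5347*r - 0.1302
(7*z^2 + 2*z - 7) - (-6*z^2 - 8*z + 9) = 13*z^2 + 10*z - 16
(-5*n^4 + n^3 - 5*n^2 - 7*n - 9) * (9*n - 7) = -45*n^5 + 44*n^4 - 52*n^3 - 28*n^2 - 32*n + 63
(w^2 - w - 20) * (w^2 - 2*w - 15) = w^4 - 3*w^3 - 33*w^2 + 55*w + 300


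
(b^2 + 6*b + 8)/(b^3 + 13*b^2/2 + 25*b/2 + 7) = 2*(b + 4)/(2*b^2 + 9*b + 7)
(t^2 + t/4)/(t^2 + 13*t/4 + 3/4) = t/(t + 3)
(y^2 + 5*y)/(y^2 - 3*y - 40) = y/(y - 8)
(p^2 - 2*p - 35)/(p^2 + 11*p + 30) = (p - 7)/(p + 6)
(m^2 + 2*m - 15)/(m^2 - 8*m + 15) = (m + 5)/(m - 5)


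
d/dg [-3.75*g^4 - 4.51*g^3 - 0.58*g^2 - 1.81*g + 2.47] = -15.0*g^3 - 13.53*g^2 - 1.16*g - 1.81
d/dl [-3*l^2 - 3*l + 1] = -6*l - 3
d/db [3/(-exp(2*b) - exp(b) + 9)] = (6*exp(b) + 3)*exp(b)/(exp(2*b) + exp(b) - 9)^2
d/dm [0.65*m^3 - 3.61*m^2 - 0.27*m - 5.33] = 1.95*m^2 - 7.22*m - 0.27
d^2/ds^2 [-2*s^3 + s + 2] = -12*s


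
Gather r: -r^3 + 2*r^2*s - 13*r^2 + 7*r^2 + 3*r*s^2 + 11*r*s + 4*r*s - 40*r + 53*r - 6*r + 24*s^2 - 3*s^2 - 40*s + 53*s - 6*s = -r^3 + r^2*(2*s - 6) + r*(3*s^2 + 15*s + 7) + 21*s^2 + 7*s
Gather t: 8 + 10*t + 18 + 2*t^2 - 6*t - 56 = 2*t^2 + 4*t - 30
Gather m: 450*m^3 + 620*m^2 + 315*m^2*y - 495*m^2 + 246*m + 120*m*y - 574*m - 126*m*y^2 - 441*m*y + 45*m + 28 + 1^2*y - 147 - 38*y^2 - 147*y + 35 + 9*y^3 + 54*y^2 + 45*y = 450*m^3 + m^2*(315*y + 125) + m*(-126*y^2 - 321*y - 283) + 9*y^3 + 16*y^2 - 101*y - 84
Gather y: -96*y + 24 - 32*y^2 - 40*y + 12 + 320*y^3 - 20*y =320*y^3 - 32*y^2 - 156*y + 36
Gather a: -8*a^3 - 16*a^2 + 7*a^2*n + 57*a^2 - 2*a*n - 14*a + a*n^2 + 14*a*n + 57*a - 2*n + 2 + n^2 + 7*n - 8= -8*a^3 + a^2*(7*n + 41) + a*(n^2 + 12*n + 43) + n^2 + 5*n - 6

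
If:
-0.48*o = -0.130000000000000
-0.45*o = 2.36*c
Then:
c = -0.05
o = 0.27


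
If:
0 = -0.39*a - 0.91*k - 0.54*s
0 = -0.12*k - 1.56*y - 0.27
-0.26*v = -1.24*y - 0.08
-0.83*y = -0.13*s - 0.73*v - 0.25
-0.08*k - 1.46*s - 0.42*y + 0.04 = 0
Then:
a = -0.39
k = 0.12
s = 0.07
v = -0.56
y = -0.18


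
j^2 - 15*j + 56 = (j - 8)*(j - 7)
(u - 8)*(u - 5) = u^2 - 13*u + 40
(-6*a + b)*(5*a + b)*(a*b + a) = -30*a^3*b - 30*a^3 - a^2*b^2 - a^2*b + a*b^3 + a*b^2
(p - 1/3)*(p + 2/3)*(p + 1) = p^3 + 4*p^2/3 + p/9 - 2/9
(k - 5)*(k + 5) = k^2 - 25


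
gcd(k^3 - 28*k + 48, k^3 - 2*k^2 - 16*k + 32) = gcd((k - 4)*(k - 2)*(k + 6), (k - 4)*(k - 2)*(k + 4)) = k^2 - 6*k + 8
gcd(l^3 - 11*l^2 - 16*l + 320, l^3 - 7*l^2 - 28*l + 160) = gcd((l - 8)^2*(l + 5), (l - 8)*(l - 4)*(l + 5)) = l^2 - 3*l - 40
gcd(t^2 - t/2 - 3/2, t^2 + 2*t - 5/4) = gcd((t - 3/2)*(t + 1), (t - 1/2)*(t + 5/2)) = 1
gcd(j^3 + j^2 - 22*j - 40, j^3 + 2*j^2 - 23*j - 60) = j^2 - j - 20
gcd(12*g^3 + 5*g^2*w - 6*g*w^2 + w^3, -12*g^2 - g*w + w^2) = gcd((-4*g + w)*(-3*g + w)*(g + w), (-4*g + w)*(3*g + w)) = -4*g + w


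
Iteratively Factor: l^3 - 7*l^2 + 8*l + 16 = (l + 1)*(l^2 - 8*l + 16) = (l - 4)*(l + 1)*(l - 4)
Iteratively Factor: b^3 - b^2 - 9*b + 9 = (b - 1)*(b^2 - 9) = (b - 1)*(b + 3)*(b - 3)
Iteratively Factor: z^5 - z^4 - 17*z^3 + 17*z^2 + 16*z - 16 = (z - 1)*(z^4 - 17*z^2 + 16) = (z - 1)*(z + 4)*(z^3 - 4*z^2 - z + 4) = (z - 1)^2*(z + 4)*(z^2 - 3*z - 4) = (z - 4)*(z - 1)^2*(z + 4)*(z + 1)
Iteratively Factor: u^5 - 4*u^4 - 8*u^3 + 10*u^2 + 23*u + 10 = (u - 2)*(u^4 - 2*u^3 - 12*u^2 - 14*u - 5) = (u - 2)*(u + 1)*(u^3 - 3*u^2 - 9*u - 5) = (u - 2)*(u + 1)^2*(u^2 - 4*u - 5) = (u - 5)*(u - 2)*(u + 1)^2*(u + 1)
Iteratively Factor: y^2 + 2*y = (y + 2)*(y)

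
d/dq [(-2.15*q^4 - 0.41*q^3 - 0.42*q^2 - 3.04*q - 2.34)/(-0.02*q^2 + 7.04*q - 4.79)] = (0.086*q^5 - 45.3998*q^4 + 35.4212*q^3 + 2.8741*q^2 + 3.93*q + 31.0352)/(0.0004*q^4 - 0.2816*q^3 + 49.7532*q^2 - 67.4432*q + 22.9441)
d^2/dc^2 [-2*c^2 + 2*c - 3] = -4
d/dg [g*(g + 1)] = 2*g + 1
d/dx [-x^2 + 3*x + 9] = 3 - 2*x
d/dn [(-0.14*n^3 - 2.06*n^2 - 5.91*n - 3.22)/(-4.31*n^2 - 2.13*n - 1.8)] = (0.6034*n^4 + 0.596399999999999*n^3 - 20.3283*n^2 - 20.3404*n + 3.7794)/(18.5761*n^4 + 18.3606*n^3 + 20.0529*n^2 + 7.668*n + 3.24)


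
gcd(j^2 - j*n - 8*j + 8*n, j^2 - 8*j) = j - 8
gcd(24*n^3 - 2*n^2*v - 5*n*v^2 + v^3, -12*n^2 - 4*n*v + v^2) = 2*n + v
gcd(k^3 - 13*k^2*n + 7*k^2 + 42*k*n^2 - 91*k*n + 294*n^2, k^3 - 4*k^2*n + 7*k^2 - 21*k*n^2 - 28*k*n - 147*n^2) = k^2 - 7*k*n + 7*k - 49*n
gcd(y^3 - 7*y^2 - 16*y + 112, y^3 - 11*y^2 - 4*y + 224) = y^2 - 3*y - 28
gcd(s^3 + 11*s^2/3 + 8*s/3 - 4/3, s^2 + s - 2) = s + 2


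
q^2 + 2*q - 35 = (q - 5)*(q + 7)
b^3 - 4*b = b*(b - 2)*(b + 2)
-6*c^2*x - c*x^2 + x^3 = x*(-3*c + x)*(2*c + x)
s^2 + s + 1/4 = (s + 1/2)^2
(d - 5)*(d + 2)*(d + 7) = d^3 + 4*d^2 - 31*d - 70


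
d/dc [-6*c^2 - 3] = -12*c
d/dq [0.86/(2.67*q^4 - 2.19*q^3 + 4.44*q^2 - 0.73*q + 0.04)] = (-9.1848*q^3 + 5.6502*q^2 - 7.6368*q + 0.6278)/(2.67*q^4 - 2.19*q^3 + 4.44*q^2 - 0.73*q + 0.04)^2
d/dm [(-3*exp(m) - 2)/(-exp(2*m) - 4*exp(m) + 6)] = (-2*(exp(m) + 2)*(3*exp(m) + 2) + 3*exp(2*m) + 12*exp(m) - 18)*exp(m)/(exp(2*m) + 4*exp(m) - 6)^2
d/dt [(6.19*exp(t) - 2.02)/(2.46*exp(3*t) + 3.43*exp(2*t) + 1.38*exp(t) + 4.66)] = (-30.4548*exp(3*t) - 6.3241*exp(2*t) + 13.8572*exp(t) + 31.633)*exp(t)/(6.0516*exp(6*t) + 16.8756*exp(5*t) + 18.5545*exp(4*t) + 32.394*exp(3*t) + 33.872*exp(2*t) + 12.8616*exp(t) + 21.7156)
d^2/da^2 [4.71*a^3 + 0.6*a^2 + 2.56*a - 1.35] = 28.26*a + 1.2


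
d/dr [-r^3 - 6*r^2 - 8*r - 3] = -3*r^2 - 12*r - 8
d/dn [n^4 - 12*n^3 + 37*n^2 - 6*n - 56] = 4*n^3 - 36*n^2 + 74*n - 6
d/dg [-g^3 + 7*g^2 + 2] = g*(14 - 3*g)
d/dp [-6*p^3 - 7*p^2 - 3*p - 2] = -18*p^2 - 14*p - 3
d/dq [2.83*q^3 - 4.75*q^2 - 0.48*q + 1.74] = 8.49*q^2 - 9.5*q - 0.48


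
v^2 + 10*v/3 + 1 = (v + 1/3)*(v + 3)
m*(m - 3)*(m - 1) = m^3 - 4*m^2 + 3*m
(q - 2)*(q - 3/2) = q^2 - 7*q/2 + 3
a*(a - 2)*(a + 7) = a^3 + 5*a^2 - 14*a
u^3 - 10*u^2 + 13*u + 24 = (u - 8)*(u - 3)*(u + 1)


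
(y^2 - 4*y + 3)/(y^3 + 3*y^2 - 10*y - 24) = (y - 1)/(y^2 + 6*y + 8)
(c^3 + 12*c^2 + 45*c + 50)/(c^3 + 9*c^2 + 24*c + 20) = (c + 5)/(c + 2)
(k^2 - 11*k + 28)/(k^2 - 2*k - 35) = (k - 4)/(k + 5)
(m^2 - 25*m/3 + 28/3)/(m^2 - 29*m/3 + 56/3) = (3*m - 4)/(3*m - 8)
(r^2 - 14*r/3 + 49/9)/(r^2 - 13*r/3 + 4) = (9*r^2 - 42*r + 49)/(3*(3*r^2 - 13*r + 12))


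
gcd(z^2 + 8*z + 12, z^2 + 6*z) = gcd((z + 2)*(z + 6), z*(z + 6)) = z + 6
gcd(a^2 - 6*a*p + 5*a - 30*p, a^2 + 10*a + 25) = a + 5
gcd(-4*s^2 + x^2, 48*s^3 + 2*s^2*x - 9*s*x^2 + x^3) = 2*s + x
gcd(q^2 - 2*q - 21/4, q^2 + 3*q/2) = q + 3/2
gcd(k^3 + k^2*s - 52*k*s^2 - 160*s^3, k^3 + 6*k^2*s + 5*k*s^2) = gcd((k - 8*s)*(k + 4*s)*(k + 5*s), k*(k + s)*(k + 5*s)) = k + 5*s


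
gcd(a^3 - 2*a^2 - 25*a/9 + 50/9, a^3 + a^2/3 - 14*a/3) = a - 2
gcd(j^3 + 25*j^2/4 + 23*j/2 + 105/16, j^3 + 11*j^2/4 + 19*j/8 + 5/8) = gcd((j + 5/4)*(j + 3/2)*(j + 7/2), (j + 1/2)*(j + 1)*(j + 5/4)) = j + 5/4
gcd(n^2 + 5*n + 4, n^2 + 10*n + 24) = n + 4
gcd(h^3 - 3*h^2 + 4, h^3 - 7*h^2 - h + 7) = h + 1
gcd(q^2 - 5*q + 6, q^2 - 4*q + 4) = q - 2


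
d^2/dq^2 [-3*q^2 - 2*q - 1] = -6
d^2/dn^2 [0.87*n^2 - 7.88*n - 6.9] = 1.74000000000000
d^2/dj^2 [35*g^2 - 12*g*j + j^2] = 2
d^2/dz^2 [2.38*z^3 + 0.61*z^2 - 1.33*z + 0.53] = 14.28*z + 1.22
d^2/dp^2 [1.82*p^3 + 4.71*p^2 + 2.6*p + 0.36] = 10.92*p + 9.42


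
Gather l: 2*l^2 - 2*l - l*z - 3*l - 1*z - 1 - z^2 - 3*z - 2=2*l^2 + l*(-z - 5) - z^2 - 4*z - 3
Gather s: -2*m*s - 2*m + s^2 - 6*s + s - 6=-2*m + s^2 + s*(-2*m - 5) - 6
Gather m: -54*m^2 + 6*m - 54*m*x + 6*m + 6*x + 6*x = -54*m^2 + m*(12 - 54*x) + 12*x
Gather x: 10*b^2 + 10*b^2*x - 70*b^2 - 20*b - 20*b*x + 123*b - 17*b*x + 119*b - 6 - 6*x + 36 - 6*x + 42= -60*b^2 + 222*b + x*(10*b^2 - 37*b - 12) + 72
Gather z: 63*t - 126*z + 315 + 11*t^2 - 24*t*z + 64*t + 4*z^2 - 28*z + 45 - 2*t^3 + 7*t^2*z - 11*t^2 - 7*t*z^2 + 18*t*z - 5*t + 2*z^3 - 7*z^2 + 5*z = -2*t^3 + 122*t + 2*z^3 + z^2*(-7*t - 3) + z*(7*t^2 - 6*t - 149) + 360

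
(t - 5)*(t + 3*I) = t^2 - 5*t + 3*I*t - 15*I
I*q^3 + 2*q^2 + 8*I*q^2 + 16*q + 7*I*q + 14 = (q + 7)*(q - 2*I)*(I*q + I)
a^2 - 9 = (a - 3)*(a + 3)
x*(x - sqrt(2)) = x^2 - sqrt(2)*x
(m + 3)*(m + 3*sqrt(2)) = m^2 + 3*m + 3*sqrt(2)*m + 9*sqrt(2)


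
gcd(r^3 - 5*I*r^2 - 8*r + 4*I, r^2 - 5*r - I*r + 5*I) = r - I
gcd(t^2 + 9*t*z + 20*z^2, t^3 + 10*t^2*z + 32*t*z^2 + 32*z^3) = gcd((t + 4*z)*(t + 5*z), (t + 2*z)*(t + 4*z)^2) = t + 4*z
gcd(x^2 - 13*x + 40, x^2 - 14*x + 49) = 1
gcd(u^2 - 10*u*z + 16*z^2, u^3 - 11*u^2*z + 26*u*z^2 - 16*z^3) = u^2 - 10*u*z + 16*z^2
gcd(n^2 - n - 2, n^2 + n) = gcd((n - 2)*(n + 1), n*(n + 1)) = n + 1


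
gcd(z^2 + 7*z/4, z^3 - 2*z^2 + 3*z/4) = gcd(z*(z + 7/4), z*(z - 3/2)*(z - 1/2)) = z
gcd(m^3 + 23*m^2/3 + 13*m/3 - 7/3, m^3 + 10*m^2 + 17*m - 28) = m + 7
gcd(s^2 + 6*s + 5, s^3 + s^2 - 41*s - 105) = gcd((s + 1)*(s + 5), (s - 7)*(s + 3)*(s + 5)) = s + 5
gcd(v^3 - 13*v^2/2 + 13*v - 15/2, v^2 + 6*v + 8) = 1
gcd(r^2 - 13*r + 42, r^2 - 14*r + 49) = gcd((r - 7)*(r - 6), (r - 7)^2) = r - 7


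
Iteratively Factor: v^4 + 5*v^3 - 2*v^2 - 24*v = (v - 2)*(v^3 + 7*v^2 + 12*v) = (v - 2)*(v + 3)*(v^2 + 4*v) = (v - 2)*(v + 3)*(v + 4)*(v)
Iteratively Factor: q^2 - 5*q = (q)*(q - 5)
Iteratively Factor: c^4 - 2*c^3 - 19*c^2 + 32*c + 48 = (c + 1)*(c^3 - 3*c^2 - 16*c + 48) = (c - 4)*(c + 1)*(c^2 + c - 12) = (c - 4)*(c - 3)*(c + 1)*(c + 4)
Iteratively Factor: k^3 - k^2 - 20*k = (k + 4)*(k^2 - 5*k) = k*(k + 4)*(k - 5)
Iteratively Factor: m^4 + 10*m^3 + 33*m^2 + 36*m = (m + 3)*(m^3 + 7*m^2 + 12*m) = (m + 3)^2*(m^2 + 4*m) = m*(m + 3)^2*(m + 4)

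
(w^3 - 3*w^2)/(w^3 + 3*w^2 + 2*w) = w*(w - 3)/(w^2 + 3*w + 2)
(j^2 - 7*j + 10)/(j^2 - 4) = (j - 5)/(j + 2)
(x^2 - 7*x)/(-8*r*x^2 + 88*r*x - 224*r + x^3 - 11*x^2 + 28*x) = x/(-8*r*x + 32*r + x^2 - 4*x)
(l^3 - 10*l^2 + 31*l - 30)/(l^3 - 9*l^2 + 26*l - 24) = (l - 5)/(l - 4)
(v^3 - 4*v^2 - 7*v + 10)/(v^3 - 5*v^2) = (v^2 + v - 2)/v^2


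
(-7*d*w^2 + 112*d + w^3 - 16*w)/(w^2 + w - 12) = (-7*d*w + 28*d + w^2 - 4*w)/(w - 3)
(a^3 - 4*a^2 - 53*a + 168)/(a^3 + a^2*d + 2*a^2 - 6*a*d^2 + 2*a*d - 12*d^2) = (a^3 - 4*a^2 - 53*a + 168)/(a^3 + a^2*d + 2*a^2 - 6*a*d^2 + 2*a*d - 12*d^2)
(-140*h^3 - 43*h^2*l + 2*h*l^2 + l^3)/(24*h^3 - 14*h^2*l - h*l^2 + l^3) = (-35*h^2 - 2*h*l + l^2)/(6*h^2 - 5*h*l + l^2)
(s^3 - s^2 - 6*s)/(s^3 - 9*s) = (s + 2)/(s + 3)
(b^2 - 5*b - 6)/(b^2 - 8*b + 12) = (b + 1)/(b - 2)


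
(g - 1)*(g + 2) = g^2 + g - 2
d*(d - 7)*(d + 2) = d^3 - 5*d^2 - 14*d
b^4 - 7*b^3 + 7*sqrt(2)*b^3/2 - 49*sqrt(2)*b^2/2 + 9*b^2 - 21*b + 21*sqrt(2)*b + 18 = (b - 6)*(b - 1)*(b + sqrt(2)/2)*(b + 3*sqrt(2))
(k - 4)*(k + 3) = k^2 - k - 12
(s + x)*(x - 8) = s*x - 8*s + x^2 - 8*x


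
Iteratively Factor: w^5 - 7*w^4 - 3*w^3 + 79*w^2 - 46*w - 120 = (w - 5)*(w^4 - 2*w^3 - 13*w^2 + 14*w + 24) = (w - 5)*(w + 3)*(w^3 - 5*w^2 + 2*w + 8) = (w - 5)*(w + 1)*(w + 3)*(w^2 - 6*w + 8) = (w - 5)*(w - 2)*(w + 1)*(w + 3)*(w - 4)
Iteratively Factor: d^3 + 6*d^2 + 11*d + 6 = (d + 3)*(d^2 + 3*d + 2) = (d + 1)*(d + 3)*(d + 2)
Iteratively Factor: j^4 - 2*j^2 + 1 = (j - 1)*(j^3 + j^2 - j - 1) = (j - 1)*(j + 1)*(j^2 - 1) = (j - 1)*(j + 1)^2*(j - 1)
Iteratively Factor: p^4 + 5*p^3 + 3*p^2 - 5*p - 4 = (p + 4)*(p^3 + p^2 - p - 1) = (p + 1)*(p + 4)*(p^2 - 1) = (p - 1)*(p + 1)*(p + 4)*(p + 1)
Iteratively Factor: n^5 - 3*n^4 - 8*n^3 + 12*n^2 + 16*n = (n - 4)*(n^4 + n^3 - 4*n^2 - 4*n) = (n - 4)*(n + 1)*(n^3 - 4*n) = (n - 4)*(n - 2)*(n + 1)*(n^2 + 2*n) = n*(n - 4)*(n - 2)*(n + 1)*(n + 2)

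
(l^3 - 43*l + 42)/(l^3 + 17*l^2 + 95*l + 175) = (l^2 - 7*l + 6)/(l^2 + 10*l + 25)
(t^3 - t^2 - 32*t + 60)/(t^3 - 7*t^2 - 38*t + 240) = (t - 2)/(t - 8)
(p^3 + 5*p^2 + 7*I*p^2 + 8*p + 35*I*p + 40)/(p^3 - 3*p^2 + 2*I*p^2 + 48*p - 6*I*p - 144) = (p^2 + p*(5 - I) - 5*I)/(p^2 + p*(-3 - 6*I) + 18*I)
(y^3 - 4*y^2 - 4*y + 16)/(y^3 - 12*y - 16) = (y - 2)/(y + 2)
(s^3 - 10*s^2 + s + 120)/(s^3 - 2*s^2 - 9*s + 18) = (s^2 - 13*s + 40)/(s^2 - 5*s + 6)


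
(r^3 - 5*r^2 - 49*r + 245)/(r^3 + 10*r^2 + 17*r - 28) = (r^2 - 12*r + 35)/(r^2 + 3*r - 4)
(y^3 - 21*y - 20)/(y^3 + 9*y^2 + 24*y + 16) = (y - 5)/(y + 4)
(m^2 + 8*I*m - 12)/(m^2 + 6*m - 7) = (m^2 + 8*I*m - 12)/(m^2 + 6*m - 7)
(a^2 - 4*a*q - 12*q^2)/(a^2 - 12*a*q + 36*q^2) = (-a - 2*q)/(-a + 6*q)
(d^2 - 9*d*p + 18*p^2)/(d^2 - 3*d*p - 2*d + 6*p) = (d - 6*p)/(d - 2)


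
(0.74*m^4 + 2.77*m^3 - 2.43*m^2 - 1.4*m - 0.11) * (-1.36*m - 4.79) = -1.0064*m^5 - 7.3118*m^4 - 9.9635*m^3 + 13.5437*m^2 + 6.8556*m + 0.5269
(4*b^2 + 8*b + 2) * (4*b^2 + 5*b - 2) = 16*b^4 + 52*b^3 + 40*b^2 - 6*b - 4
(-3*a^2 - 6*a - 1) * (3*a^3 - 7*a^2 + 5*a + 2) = -9*a^5 + 3*a^4 + 24*a^3 - 29*a^2 - 17*a - 2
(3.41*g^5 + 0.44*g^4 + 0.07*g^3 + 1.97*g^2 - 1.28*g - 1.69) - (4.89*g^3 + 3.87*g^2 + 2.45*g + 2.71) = 3.41*g^5 + 0.44*g^4 - 4.82*g^3 - 1.9*g^2 - 3.73*g - 4.4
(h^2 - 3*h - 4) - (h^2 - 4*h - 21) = h + 17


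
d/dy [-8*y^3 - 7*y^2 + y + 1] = -24*y^2 - 14*y + 1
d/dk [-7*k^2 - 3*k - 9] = -14*k - 3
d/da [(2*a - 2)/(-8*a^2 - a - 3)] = 2*(-8*a^2 - a + (a - 1)*(16*a + 1) - 3)/(8*a^2 + a + 3)^2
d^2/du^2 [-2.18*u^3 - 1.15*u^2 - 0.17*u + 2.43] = -13.08*u - 2.3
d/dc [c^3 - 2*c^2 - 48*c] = 3*c^2 - 4*c - 48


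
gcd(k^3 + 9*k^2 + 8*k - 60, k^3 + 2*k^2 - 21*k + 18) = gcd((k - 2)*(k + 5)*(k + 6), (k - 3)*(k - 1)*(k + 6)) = k + 6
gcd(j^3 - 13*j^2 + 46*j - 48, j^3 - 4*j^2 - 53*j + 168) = j^2 - 11*j + 24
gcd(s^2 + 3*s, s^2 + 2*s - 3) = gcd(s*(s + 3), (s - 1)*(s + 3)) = s + 3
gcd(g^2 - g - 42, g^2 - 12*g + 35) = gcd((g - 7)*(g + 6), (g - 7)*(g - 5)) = g - 7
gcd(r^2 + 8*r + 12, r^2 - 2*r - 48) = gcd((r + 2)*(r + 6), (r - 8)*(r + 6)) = r + 6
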